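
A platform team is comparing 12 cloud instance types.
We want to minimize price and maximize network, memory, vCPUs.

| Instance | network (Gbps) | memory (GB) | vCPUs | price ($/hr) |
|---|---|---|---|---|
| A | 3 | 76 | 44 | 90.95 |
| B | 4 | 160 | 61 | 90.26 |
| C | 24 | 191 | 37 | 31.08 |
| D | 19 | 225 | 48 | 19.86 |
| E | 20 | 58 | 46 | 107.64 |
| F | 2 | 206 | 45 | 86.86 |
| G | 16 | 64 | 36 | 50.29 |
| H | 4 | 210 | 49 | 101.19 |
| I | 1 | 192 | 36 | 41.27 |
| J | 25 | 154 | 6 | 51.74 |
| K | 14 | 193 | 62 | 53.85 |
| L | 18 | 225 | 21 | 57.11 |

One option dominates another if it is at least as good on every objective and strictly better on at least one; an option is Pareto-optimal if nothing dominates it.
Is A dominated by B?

B vs A: network 4≥3, memory 160≥76, vCPUs 61≥44, price 90.26≤90.95 — B is at least as good on every objective with at least one strict improvement.

Yes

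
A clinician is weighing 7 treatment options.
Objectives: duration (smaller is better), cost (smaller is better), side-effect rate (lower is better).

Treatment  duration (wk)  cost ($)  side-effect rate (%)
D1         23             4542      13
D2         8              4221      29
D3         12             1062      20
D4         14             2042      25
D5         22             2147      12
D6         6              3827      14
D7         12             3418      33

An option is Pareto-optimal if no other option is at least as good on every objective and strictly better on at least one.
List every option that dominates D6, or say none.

D1: worse on duration (23 vs 6).
D2: worse on duration (8 vs 6).
D3: worse on duration (12 vs 6).
D4: worse on duration (14 vs 6).
D5: worse on duration (22 vs 6).
D7: worse on duration (12 vs 6).
No option dominates D6.

none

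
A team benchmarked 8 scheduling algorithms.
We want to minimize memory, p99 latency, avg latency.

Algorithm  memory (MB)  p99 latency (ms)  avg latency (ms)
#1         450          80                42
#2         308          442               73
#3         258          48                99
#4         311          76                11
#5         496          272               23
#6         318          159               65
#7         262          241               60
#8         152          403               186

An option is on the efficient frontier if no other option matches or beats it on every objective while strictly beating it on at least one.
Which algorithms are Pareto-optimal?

#1: dominated by #4 (memory 311≤450, p99 latency 76≤80, avg latency 11≤42).
#2: dominated by #7 (memory 262≤308, p99 latency 241≤442, avg latency 60≤73).
#3: not dominated (best p99 latency).
#4: not dominated (best avg latency).
#5: dominated by #4 (memory 311≤496, p99 latency 76≤272, avg latency 11≤23).
#6: dominated by #4 (memory 311≤318, p99 latency 76≤159, avg latency 11≤65).
#7: not dominated.
#8: not dominated (best memory).

#3, #4, #7, #8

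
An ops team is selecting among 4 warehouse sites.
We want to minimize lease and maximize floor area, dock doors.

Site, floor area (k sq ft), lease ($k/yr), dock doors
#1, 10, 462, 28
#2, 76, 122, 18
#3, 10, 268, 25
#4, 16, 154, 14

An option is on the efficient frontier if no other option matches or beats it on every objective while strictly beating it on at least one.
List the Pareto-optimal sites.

#1, #2, #3

#1: not dominated (best dock doors).
#2: not dominated (best floor area).
#3: not dominated.
#4: dominated by #2 (floor area 76≥16, lease 122≤154, dock doors 18≥14).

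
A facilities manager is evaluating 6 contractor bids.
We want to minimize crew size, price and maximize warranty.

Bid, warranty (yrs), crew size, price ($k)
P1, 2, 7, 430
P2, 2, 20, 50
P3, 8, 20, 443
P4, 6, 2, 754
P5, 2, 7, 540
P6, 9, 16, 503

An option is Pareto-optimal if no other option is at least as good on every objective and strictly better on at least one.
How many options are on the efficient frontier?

P1: not dominated.
P2: not dominated (best price).
P3: not dominated.
P4: not dominated (best crew size).
P5: dominated by P1 (warranty 2≥2, crew size 7≤7, price 430≤540).
P6: not dominated (best warranty).
Pareto-optimal: P1, P2, P3, P4, P6 → 5.

5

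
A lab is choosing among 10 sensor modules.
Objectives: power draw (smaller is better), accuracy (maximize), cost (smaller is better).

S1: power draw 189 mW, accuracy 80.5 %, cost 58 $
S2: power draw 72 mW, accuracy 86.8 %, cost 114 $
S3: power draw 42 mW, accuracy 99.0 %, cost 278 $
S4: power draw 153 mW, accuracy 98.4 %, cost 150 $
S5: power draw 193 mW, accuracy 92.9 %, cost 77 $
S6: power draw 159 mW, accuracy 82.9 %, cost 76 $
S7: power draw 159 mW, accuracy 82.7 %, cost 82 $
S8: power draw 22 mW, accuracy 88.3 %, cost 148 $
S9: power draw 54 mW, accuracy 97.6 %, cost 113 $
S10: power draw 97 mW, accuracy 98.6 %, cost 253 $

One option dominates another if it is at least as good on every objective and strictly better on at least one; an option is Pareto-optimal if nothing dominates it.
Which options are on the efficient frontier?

S1, S3, S4, S5, S6, S8, S9, S10

S1: not dominated (best cost).
S2: dominated by S9 (power draw 54≤72, accuracy 97.6≥86.8, cost 113≤114).
S3: not dominated (best accuracy).
S4: not dominated.
S5: not dominated.
S6: not dominated.
S7: dominated by S6 (power draw 159≤159, accuracy 82.9≥82.7, cost 76≤82).
S8: not dominated (best power draw).
S9: not dominated.
S10: not dominated.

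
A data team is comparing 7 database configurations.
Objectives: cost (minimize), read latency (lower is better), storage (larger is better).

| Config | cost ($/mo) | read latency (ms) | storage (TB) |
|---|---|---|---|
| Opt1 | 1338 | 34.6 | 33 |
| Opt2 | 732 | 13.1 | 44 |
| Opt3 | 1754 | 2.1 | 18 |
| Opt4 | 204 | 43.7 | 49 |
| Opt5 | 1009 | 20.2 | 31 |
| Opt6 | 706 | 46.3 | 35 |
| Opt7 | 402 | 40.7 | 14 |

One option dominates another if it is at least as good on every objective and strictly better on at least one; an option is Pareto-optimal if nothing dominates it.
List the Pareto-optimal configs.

Opt2, Opt3, Opt4, Opt7

Opt1: dominated by Opt2 (cost 732≤1338, read latency 13.1≤34.6, storage 44≥33).
Opt2: not dominated.
Opt3: not dominated (best read latency).
Opt4: not dominated (best cost).
Opt5: dominated by Opt2 (cost 732≤1009, read latency 13.1≤20.2, storage 44≥31).
Opt6: dominated by Opt4 (cost 204≤706, read latency 43.7≤46.3, storage 49≥35).
Opt7: not dominated.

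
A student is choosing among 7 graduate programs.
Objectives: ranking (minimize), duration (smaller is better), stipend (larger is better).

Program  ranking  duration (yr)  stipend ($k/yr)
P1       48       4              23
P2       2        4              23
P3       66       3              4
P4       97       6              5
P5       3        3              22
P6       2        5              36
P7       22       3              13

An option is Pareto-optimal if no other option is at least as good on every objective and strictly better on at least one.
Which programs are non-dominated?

P2, P5, P6

P1: dominated by P2 (ranking 2≤48, duration 4≤4, stipend 23≥23).
P2: not dominated.
P3: dominated by P5 (ranking 3≤66, duration 3≤3, stipend 22≥4).
P4: dominated by P1 (ranking 48≤97, duration 4≤6, stipend 23≥5).
P5: not dominated.
P6: not dominated (best stipend).
P7: dominated by P5 (ranking 3≤22, duration 3≤3, stipend 22≥13).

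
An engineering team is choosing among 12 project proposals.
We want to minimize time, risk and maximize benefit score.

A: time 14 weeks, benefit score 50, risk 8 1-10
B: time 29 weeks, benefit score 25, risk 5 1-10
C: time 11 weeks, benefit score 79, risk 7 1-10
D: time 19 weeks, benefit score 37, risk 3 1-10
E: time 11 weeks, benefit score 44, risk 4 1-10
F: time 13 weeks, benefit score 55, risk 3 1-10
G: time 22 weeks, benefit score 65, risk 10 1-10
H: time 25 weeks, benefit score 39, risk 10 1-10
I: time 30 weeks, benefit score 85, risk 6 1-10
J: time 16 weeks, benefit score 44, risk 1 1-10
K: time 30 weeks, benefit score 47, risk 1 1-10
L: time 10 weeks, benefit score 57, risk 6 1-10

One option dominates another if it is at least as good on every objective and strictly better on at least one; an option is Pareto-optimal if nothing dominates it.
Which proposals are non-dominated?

C, E, F, I, J, K, L

A: dominated by C (time 11≤14, benefit score 79≥50, risk 7≤8).
B: dominated by D (time 19≤29, benefit score 37≥25, risk 3≤5).
C: not dominated.
D: dominated by F (time 13≤19, benefit score 55≥37, risk 3≤3).
E: not dominated.
F: not dominated.
G: dominated by C (time 11≤22, benefit score 79≥65, risk 7≤10).
H: dominated by A (time 14≤25, benefit score 50≥39, risk 8≤10).
I: not dominated (best benefit score).
J: not dominated.
K: not dominated.
L: not dominated (best time).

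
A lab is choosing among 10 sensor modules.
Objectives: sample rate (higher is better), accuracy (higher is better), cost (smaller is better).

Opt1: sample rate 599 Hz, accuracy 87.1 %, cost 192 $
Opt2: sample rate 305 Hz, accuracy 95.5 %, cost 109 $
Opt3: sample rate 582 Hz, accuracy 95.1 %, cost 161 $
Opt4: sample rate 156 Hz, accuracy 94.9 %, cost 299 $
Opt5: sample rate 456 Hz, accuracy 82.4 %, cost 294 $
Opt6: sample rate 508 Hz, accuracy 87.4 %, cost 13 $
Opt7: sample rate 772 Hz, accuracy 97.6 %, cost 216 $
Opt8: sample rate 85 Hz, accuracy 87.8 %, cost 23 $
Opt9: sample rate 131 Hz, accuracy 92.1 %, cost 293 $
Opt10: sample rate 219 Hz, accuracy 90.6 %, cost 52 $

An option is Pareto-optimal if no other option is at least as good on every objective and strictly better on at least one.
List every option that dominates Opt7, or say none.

none

Opt1: worse on sample rate (599 vs 772).
Opt2: worse on sample rate (305 vs 772).
Opt3: worse on sample rate (582 vs 772).
Opt4: worse on sample rate (156 vs 772).
Opt5: worse on sample rate (456 vs 772).
Opt6: worse on sample rate (508 vs 772).
Opt8: worse on sample rate (85 vs 772).
Opt9: worse on sample rate (131 vs 772).
Opt10: worse on sample rate (219 vs 772).
No option dominates Opt7.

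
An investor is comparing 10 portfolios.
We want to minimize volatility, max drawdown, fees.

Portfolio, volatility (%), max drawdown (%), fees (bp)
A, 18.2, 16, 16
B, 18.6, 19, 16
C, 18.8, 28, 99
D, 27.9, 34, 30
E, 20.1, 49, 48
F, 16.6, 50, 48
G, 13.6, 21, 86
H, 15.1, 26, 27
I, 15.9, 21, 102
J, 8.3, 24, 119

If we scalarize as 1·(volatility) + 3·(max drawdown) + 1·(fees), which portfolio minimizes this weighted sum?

A: 1·18.2 + 3·16 + 1·16 = 82.2
B: 1·18.6 + 3·19 + 1·16 = 91.6
C: 1·18.8 + 3·28 + 1·99 = 201.8
D: 1·27.9 + 3·34 + 1·30 = 159.9
E: 1·20.1 + 3·49 + 1·48 = 215.1
F: 1·16.6 + 3·50 + 1·48 = 214.6
G: 1·13.6 + 3·21 + 1·86 = 162.6
H: 1·15.1 + 3·26 + 1·27 = 120.1
I: 1·15.9 + 3·21 + 1·102 = 180.9
J: 1·8.3 + 3·24 + 1·119 = 199.3
Lowest: A at 82.2.

A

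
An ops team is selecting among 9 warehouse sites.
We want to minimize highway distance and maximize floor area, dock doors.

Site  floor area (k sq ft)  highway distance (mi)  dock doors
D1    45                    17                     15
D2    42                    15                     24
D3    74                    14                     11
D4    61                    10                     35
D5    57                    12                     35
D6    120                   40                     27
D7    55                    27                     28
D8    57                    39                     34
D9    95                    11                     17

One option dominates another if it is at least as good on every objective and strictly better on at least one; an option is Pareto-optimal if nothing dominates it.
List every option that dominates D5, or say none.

D4: floor area 61≥57, highway distance 10≤12, dock doors 35≥35 — dominates D5.
Others (D1, D2, D3, D6, D7, D8, D9) are each worse than D5 on at least one objective.

D4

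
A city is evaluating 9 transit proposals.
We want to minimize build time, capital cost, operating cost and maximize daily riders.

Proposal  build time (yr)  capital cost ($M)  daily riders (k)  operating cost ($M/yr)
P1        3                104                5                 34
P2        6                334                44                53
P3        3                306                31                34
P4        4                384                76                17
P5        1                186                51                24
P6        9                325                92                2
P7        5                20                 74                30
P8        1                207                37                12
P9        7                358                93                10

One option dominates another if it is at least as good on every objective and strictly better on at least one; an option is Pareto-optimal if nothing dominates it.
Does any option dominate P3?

P5 vs P3: build time 1≤3, capital cost 186≤306, daily riders 51≥31, operating cost 24≤34 — P5 is at least as good on every objective and strictly better on at least one, so P5 dominates P3.

Yes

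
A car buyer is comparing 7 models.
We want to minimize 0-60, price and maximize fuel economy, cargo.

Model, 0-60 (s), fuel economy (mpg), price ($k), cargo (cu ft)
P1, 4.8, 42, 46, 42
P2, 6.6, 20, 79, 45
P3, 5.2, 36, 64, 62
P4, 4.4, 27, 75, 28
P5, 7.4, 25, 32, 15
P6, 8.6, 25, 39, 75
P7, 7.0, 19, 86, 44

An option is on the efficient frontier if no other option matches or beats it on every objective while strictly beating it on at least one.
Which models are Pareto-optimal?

P1, P3, P4, P5, P6

P1: not dominated (best fuel economy).
P2: dominated by P3 (0-60 5.2≤6.6, fuel economy 36≥20, price 64≤79, cargo 62≥45).
P3: not dominated.
P4: not dominated (best 0-60).
P5: not dominated (best price).
P6: not dominated (best cargo).
P7: dominated by P2 (0-60 6.6≤7.0, fuel economy 20≥19, price 79≤86, cargo 45≥44).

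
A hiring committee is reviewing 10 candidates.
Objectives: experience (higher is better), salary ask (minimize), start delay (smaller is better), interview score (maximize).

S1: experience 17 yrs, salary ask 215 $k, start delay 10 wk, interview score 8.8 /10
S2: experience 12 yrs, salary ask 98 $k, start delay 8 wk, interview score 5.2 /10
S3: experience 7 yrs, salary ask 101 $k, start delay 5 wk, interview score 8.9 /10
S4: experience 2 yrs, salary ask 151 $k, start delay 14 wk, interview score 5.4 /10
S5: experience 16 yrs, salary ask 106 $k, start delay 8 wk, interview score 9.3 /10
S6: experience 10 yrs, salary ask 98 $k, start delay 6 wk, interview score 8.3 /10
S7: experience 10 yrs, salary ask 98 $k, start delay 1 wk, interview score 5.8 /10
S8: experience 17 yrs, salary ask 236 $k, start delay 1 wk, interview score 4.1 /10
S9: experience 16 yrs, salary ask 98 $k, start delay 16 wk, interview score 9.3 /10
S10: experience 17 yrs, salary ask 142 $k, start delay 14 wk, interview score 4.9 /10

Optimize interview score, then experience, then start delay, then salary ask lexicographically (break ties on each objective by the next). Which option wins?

S5

First maximize interview score: best is 9.3, kept {S5, S9}.
Then maximize experience: best is 16, kept {S5, S9}.
Then minimize start delay: best is 8, kept {S5}.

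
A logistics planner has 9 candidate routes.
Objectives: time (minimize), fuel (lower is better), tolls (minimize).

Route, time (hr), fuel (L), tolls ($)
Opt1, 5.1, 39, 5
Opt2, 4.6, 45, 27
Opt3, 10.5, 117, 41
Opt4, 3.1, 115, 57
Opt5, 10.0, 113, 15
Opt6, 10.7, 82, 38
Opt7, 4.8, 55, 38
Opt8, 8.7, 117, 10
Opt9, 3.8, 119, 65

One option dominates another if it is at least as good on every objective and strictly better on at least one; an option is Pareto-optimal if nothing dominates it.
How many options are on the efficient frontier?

Opt1: not dominated (best fuel).
Opt2: not dominated.
Opt3: dominated by Opt1 (time 5.1≤10.5, fuel 39≤117, tolls 5≤41).
Opt4: not dominated (best time).
Opt5: dominated by Opt1 (time 5.1≤10.0, fuel 39≤113, tolls 5≤15).
Opt6: dominated by Opt1 (time 5.1≤10.7, fuel 39≤82, tolls 5≤38).
Opt7: dominated by Opt2 (time 4.6≤4.8, fuel 45≤55, tolls 27≤38).
Opt8: dominated by Opt1 (time 5.1≤8.7, fuel 39≤117, tolls 5≤10).
Opt9: dominated by Opt4 (time 3.1≤3.8, fuel 115≤119, tolls 57≤65).
Pareto-optimal: Opt1, Opt2, Opt4 → 3.

3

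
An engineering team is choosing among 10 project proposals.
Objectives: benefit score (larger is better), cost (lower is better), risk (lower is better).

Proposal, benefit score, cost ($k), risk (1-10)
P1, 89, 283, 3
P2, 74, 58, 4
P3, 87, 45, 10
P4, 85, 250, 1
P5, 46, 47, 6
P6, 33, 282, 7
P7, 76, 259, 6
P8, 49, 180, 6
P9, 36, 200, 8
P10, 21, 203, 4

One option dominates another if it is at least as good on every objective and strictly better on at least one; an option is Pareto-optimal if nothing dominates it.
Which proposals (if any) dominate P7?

P4: benefit score 85≥76, cost 250≤259, risk 1≤6 — dominates P7.
Others (P1, P2, P3, P5, P6, P8, P9, P10) are each worse than P7 on at least one objective.

P4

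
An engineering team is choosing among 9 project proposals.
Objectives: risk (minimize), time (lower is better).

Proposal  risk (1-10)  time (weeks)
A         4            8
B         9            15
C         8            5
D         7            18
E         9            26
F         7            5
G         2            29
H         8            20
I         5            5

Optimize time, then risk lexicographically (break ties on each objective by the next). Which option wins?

First minimize time: best is 5, kept {C, F, I}.
Then minimize risk: best is 5, kept {I}.

I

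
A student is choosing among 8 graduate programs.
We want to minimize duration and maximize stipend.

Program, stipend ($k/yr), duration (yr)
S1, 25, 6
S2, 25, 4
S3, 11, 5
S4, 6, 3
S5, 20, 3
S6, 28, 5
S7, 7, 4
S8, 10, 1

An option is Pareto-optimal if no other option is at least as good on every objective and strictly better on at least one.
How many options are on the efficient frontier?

S1: dominated by S2 (stipend 25≥25, duration 4≤6).
S2: not dominated.
S3: dominated by S2 (stipend 25≥11, duration 4≤5).
S4: dominated by S5 (stipend 20≥6, duration 3≤3).
S5: not dominated.
S6: not dominated (best stipend).
S7: dominated by S2 (stipend 25≥7, duration 4≤4).
S8: not dominated (best duration).
Pareto-optimal: S2, S5, S6, S8 → 4.

4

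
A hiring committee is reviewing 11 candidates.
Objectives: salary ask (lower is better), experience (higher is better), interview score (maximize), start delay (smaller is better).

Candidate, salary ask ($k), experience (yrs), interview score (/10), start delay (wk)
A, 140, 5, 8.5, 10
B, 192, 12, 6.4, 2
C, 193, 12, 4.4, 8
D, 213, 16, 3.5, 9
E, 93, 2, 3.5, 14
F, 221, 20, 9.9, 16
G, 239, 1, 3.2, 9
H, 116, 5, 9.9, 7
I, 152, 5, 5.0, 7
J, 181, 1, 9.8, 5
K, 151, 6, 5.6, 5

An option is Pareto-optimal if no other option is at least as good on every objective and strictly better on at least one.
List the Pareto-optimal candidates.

A: dominated by H (salary ask 116≤140, experience 5≥5, interview score 9.9≥8.5, start delay 7≤10).
B: not dominated (best start delay).
C: dominated by B (salary ask 192≤193, experience 12≥12, interview score 6.4≥4.4, start delay 2≤8).
D: not dominated.
E: not dominated (best salary ask).
F: not dominated (best experience).
G: dominated by B (salary ask 192≤239, experience 12≥1, interview score 6.4≥3.2, start delay 2≤9).
H: not dominated.
I: dominated by H (salary ask 116≤152, experience 5≥5, interview score 9.9≥5.0, start delay 7≤7).
J: not dominated.
K: not dominated.

B, D, E, F, H, J, K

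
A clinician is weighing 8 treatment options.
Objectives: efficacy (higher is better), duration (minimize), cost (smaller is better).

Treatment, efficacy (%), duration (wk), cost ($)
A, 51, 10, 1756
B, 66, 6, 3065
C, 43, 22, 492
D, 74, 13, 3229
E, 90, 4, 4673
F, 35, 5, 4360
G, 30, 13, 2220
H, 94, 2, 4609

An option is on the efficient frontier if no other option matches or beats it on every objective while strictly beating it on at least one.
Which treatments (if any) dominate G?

A: efficacy 51≥30, duration 10≤13, cost 1756≤2220 — dominates G.
Others (B, C, D, E, F, H) are each worse than G on at least one objective.

A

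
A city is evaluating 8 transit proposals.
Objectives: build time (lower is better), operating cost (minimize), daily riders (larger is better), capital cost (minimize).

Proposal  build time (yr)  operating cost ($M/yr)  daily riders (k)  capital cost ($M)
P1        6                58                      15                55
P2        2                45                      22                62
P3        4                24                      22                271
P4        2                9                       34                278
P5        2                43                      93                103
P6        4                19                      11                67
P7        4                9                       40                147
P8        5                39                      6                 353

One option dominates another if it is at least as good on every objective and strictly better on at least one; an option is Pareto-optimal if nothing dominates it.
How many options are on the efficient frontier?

P1: not dominated (best capital cost).
P2: not dominated.
P3: dominated by P7 (build time 4≤4, operating cost 9≤24, daily riders 40≥22, capital cost 147≤271).
P4: not dominated.
P5: not dominated (best daily riders).
P6: not dominated.
P7: not dominated.
P8: dominated by P3 (build time 4≤5, operating cost 24≤39, daily riders 22≥6, capital cost 271≤353).
Pareto-optimal: P1, P2, P4, P5, P6, P7 → 6.

6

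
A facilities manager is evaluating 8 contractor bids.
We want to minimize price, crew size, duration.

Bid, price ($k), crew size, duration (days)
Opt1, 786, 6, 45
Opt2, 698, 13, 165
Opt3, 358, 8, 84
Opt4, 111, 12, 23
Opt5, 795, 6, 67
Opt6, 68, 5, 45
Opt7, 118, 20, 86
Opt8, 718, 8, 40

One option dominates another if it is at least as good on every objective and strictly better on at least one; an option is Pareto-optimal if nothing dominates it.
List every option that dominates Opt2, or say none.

Opt3, Opt4, Opt6

Opt3: price 358≤698, crew size 8≤13, duration 84≤165 — dominates Opt2.
Opt4: price 111≤698, crew size 12≤13, duration 23≤165 — dominates Opt2.
Opt6: price 68≤698, crew size 5≤13, duration 45≤165 — dominates Opt2.
Others (Opt1, Opt5, Opt7, Opt8) are each worse than Opt2 on at least one objective.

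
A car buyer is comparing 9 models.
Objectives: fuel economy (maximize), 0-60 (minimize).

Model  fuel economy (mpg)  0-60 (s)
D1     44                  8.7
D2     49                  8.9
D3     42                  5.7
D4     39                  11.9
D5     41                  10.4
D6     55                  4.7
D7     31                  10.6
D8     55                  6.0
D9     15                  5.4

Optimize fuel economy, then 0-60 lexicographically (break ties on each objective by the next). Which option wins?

D6

First maximize fuel economy: best is 55, kept {D6, D8}.
Then minimize 0-60: best is 4.7, kept {D6}.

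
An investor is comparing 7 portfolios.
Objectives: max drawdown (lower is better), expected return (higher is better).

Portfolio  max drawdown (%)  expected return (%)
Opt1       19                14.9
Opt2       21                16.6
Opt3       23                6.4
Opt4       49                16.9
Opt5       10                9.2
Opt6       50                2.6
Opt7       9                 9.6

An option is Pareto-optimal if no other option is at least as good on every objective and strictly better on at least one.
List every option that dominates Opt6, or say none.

Opt1, Opt2, Opt3, Opt4, Opt5, Opt7

Opt1: max drawdown 19≤50, expected return 14.9≥2.6 — dominates Opt6.
Opt2: max drawdown 21≤50, expected return 16.6≥2.6 — dominates Opt6.
Opt3: max drawdown 23≤50, expected return 6.4≥2.6 — dominates Opt6.
Opt4: max drawdown 49≤50, expected return 16.9≥2.6 — dominates Opt6.
Opt5: max drawdown 10≤50, expected return 9.2≥2.6 — dominates Opt6.
Opt7: max drawdown 9≤50, expected return 9.6≥2.6 — dominates Opt6.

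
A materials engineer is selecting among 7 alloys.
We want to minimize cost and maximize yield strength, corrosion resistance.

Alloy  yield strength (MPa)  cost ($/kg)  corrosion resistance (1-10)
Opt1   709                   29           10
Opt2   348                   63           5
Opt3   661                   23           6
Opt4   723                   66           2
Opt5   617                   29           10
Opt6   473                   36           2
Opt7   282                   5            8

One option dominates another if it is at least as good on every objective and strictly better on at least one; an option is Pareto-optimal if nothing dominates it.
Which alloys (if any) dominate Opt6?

Opt1: yield strength 709≥473, cost 29≤36, corrosion resistance 10≥2 — dominates Opt6.
Opt3: yield strength 661≥473, cost 23≤36, corrosion resistance 6≥2 — dominates Opt6.
Opt5: yield strength 617≥473, cost 29≤36, corrosion resistance 10≥2 — dominates Opt6.
Others (Opt2, Opt4, Opt7) are each worse than Opt6 on at least one objective.

Opt1, Opt3, Opt5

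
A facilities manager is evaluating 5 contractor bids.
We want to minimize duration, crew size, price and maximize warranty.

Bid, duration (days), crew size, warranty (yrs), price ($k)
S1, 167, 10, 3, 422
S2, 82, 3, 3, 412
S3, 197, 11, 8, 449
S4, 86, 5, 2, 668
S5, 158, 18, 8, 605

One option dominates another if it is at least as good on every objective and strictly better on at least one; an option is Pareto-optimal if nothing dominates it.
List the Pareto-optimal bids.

S1: dominated by S2 (duration 82≤167, crew size 3≤10, warranty 3≥3, price 412≤422).
S2: not dominated (best duration).
S3: not dominated.
S4: dominated by S2 (duration 82≤86, crew size 3≤5, warranty 3≥2, price 412≤668).
S5: not dominated.

S2, S3, S5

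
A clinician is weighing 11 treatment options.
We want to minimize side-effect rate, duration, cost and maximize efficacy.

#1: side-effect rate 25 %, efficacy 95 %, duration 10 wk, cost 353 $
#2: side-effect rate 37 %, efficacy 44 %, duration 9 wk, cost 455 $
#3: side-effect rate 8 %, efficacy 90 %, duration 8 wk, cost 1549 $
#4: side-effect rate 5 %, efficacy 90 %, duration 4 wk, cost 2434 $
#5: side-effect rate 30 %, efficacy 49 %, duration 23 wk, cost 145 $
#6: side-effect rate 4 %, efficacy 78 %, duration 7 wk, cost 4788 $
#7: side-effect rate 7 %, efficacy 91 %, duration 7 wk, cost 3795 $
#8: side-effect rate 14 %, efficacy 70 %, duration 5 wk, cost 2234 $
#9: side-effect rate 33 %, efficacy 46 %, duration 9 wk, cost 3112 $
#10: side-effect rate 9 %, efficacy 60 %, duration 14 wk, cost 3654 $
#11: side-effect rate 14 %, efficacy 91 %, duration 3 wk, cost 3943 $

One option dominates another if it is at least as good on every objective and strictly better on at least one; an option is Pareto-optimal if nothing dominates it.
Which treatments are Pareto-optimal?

#1, #2, #3, #4, #5, #6, #7, #8, #11

#1: not dominated (best efficacy).
#2: not dominated.
#3: not dominated.
#4: not dominated.
#5: not dominated (best cost).
#6: not dominated (best side-effect rate).
#7: not dominated.
#8: not dominated.
#9: dominated by #3 (side-effect rate 8≤33, efficacy 90≥46, duration 8≤9, cost 1549≤3112).
#10: dominated by #3 (side-effect rate 8≤9, efficacy 90≥60, duration 8≤14, cost 1549≤3654).
#11: not dominated (best duration).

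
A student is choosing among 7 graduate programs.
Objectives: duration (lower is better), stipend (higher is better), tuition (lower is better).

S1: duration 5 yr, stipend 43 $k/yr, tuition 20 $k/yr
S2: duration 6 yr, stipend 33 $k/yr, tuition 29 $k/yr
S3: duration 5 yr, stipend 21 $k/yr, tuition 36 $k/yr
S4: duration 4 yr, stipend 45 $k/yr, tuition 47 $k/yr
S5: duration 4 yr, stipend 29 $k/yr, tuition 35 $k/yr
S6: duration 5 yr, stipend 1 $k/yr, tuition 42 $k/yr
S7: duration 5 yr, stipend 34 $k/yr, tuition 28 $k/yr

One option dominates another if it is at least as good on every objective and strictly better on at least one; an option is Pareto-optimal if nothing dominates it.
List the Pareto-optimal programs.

S1, S4, S5

S1: not dominated (best tuition).
S2: dominated by S1 (duration 5≤6, stipend 43≥33, tuition 20≤29).
S3: dominated by S1 (duration 5≤5, stipend 43≥21, tuition 20≤36).
S4: not dominated (best stipend).
S5: not dominated.
S6: dominated by S1 (duration 5≤5, stipend 43≥1, tuition 20≤42).
S7: dominated by S1 (duration 5≤5, stipend 43≥34, tuition 20≤28).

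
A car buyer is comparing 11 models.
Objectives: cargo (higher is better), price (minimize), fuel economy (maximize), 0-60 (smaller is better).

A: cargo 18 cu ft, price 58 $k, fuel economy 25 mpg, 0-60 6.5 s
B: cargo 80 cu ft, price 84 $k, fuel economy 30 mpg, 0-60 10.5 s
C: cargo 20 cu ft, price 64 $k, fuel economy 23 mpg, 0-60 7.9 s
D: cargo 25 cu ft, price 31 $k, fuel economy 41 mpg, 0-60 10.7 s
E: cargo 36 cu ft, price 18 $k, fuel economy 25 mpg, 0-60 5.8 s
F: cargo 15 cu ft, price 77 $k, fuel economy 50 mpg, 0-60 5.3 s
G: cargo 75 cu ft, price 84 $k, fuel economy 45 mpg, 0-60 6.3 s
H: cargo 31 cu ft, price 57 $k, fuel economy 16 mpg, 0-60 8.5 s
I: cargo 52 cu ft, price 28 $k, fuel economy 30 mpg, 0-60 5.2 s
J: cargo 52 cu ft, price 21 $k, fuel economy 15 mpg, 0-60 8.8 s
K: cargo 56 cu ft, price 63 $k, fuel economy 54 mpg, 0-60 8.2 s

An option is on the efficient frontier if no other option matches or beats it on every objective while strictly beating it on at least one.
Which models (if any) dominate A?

E: cargo 36≥18, price 18≤58, fuel economy 25≥25, 0-60 5.8≤6.5 — dominates A.
I: cargo 52≥18, price 28≤58, fuel economy 30≥25, 0-60 5.2≤6.5 — dominates A.
Others (B, C, D, F, G, H, J, K) are each worse than A on at least one objective.

E, I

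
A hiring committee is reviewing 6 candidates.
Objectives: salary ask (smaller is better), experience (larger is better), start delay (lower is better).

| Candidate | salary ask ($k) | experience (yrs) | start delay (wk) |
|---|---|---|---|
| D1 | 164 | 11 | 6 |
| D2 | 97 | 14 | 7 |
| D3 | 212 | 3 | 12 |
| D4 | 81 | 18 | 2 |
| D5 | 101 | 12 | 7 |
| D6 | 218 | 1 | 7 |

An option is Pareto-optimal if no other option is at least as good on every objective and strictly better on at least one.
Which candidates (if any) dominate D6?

D1, D2, D4, D5

D1: salary ask 164≤218, experience 11≥1, start delay 6≤7 — dominates D6.
D2: salary ask 97≤218, experience 14≥1, start delay 7≤7 — dominates D6.
D4: salary ask 81≤218, experience 18≥1, start delay 2≤7 — dominates D6.
D5: salary ask 101≤218, experience 12≥1, start delay 7≤7 — dominates D6.
Others (D3) are each worse than D6 on at least one objective.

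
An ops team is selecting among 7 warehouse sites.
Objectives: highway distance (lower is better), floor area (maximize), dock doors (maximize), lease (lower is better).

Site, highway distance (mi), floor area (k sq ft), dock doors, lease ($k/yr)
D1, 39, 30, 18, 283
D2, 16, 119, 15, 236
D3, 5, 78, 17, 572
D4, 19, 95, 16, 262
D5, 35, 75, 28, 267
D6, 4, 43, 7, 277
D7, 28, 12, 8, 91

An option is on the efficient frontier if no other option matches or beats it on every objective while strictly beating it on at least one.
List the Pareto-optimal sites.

D2, D3, D4, D5, D6, D7

D1: dominated by D5 (highway distance 35≤39, floor area 75≥30, dock doors 28≥18, lease 267≤283).
D2: not dominated (best floor area).
D3: not dominated.
D4: not dominated.
D5: not dominated (best dock doors).
D6: not dominated (best highway distance).
D7: not dominated (best lease).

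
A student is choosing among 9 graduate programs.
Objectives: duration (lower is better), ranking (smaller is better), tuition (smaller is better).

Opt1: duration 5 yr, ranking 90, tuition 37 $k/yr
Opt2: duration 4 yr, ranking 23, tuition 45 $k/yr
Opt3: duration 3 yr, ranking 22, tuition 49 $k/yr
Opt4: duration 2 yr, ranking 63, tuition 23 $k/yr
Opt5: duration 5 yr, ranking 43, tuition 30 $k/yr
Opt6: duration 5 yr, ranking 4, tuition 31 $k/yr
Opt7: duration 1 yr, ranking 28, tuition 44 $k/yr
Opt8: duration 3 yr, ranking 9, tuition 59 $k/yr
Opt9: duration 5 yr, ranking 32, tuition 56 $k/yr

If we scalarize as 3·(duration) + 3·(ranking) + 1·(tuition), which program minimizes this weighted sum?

Opt1: 3·5 + 3·90 + 1·37 = 322
Opt2: 3·4 + 3·23 + 1·45 = 126
Opt3: 3·3 + 3·22 + 1·49 = 124
Opt4: 3·2 + 3·63 + 1·23 = 218
Opt5: 3·5 + 3·43 + 1·30 = 174
Opt6: 3·5 + 3·4 + 1·31 = 58
Opt7: 3·1 + 3·28 + 1·44 = 131
Opt8: 3·3 + 3·9 + 1·59 = 95
Opt9: 3·5 + 3·32 + 1·56 = 167
Lowest: Opt6 at 58.

Opt6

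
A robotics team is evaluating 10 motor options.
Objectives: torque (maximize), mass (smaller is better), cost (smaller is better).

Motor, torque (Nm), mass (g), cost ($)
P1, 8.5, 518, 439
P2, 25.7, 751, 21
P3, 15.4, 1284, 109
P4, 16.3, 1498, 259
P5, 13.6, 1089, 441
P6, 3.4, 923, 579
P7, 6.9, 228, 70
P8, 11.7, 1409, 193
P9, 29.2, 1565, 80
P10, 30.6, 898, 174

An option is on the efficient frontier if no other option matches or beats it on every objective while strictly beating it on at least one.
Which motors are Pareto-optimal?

P1, P2, P7, P9, P10

P1: not dominated.
P2: not dominated (best cost).
P3: dominated by P2 (torque 25.7≥15.4, mass 751≤1284, cost 21≤109).
P4: dominated by P2 (torque 25.7≥16.3, mass 751≤1498, cost 21≤259).
P5: dominated by P2 (torque 25.7≥13.6, mass 751≤1089, cost 21≤441).
P6: dominated by P1 (torque 8.5≥3.4, mass 518≤923, cost 439≤579).
P7: not dominated (best mass).
P8: dominated by P2 (torque 25.7≥11.7, mass 751≤1409, cost 21≤193).
P9: not dominated.
P10: not dominated (best torque).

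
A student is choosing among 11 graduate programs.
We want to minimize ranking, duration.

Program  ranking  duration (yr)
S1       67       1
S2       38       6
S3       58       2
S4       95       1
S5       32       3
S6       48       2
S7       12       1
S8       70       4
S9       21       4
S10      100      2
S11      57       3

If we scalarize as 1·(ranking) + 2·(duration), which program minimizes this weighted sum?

S7

S1: 1·67 + 2·1 = 69
S2: 1·38 + 2·6 = 50
S3: 1·58 + 2·2 = 62
S4: 1·95 + 2·1 = 97
S5: 1·32 + 2·3 = 38
S6: 1·48 + 2·2 = 52
S7: 1·12 + 2·1 = 14
S8: 1·70 + 2·4 = 78
S9: 1·21 + 2·4 = 29
S10: 1·100 + 2·2 = 104
S11: 1·57 + 2·3 = 63
Lowest: S7 at 14.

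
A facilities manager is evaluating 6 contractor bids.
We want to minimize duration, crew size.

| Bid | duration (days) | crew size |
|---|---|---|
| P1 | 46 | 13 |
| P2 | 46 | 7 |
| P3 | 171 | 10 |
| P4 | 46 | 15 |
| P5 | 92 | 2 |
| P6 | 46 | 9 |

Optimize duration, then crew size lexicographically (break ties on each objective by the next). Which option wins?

P2

First minimize duration: best is 46, kept {P1, P2, P4, P6}.
Then minimize crew size: best is 7, kept {P2}.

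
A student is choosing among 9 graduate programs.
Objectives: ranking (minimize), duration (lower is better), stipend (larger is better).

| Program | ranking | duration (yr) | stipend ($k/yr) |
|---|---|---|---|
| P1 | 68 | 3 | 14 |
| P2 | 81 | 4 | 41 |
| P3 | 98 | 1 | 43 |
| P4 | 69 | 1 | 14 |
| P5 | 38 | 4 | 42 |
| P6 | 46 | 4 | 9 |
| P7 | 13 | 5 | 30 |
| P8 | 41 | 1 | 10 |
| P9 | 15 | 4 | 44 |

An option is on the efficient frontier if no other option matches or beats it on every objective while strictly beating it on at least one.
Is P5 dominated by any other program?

P9 vs P5: ranking 15≤38, duration 4≤4, stipend 44≥42 — P9 is at least as good on every objective and strictly better on at least one, so P9 dominates P5.

Yes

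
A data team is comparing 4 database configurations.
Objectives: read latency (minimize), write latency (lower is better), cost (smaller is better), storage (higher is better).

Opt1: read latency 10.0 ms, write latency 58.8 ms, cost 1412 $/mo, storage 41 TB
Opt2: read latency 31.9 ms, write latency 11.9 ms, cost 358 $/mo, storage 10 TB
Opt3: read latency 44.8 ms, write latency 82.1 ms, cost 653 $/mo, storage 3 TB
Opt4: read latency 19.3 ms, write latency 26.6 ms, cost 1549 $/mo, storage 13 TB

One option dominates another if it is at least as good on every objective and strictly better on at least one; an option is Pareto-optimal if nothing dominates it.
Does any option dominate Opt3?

Opt2 vs Opt3: read latency 31.9≤44.8, write latency 11.9≤82.1, cost 358≤653, storage 10≥3 — Opt2 is at least as good on every objective and strictly better on at least one, so Opt2 dominates Opt3.

Yes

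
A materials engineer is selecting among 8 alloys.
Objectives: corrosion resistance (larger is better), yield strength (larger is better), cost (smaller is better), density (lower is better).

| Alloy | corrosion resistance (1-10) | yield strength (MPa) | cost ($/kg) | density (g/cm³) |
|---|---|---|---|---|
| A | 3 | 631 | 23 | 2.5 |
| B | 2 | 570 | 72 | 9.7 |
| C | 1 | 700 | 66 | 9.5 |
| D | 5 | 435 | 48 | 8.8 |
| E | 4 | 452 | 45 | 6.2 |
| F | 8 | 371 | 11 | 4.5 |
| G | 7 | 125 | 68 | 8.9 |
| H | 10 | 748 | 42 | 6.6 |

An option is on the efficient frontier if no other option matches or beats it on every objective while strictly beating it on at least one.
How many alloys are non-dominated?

A: not dominated (best density).
B: dominated by A (corrosion resistance 3≥2, yield strength 631≥570, cost 23≤72, density 2.5≤9.7).
C: dominated by H (corrosion resistance 10≥1, yield strength 748≥700, cost 42≤66, density 6.6≤9.5).
D: dominated by H (corrosion resistance 10≥5, yield strength 748≥435, cost 42≤48, density 6.6≤8.8).
E: not dominated.
F: not dominated (best cost).
G: dominated by F (corrosion resistance 8≥7, yield strength 371≥125, cost 11≤68, density 4.5≤8.9).
H: not dominated (best corrosion resistance).
Pareto-optimal: A, E, F, H → 4.

4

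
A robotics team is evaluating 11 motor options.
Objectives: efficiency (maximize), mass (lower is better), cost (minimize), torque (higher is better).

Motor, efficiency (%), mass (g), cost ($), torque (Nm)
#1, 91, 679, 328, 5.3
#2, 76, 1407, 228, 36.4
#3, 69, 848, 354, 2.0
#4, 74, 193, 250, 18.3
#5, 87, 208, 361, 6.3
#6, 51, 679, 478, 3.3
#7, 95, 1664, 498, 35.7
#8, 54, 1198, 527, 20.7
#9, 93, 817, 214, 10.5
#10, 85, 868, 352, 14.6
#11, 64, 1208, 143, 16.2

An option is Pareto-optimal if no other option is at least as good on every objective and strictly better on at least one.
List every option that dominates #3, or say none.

#1, #4, #9

#1: efficiency 91≥69, mass 679≤848, cost 328≤354, torque 5.3≥2.0 — dominates #3.
#4: efficiency 74≥69, mass 193≤848, cost 250≤354, torque 18.3≥2.0 — dominates #3.
#9: efficiency 93≥69, mass 817≤848, cost 214≤354, torque 10.5≥2.0 — dominates #3.
Others (#2, #5, #6, #7, #8, #10, #11) are each worse than #3 on at least one objective.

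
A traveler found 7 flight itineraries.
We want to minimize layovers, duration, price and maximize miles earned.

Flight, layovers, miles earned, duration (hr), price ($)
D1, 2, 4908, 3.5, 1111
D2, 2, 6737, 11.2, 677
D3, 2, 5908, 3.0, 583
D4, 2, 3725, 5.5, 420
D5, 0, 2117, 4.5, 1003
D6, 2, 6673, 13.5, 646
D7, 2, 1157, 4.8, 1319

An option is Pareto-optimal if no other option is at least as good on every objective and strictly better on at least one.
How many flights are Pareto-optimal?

D1: dominated by D3 (layovers 2≤2, miles earned 5908≥4908, duration 3.0≤3.5, price 583≤1111).
D2: not dominated (best miles earned).
D3: not dominated (best duration).
D4: not dominated (best price).
D5: not dominated (best layovers).
D6: not dominated.
D7: dominated by D1 (layovers 2≤2, miles earned 4908≥1157, duration 3.5≤4.8, price 1111≤1319).
Pareto-optimal: D2, D3, D4, D5, D6 → 5.

5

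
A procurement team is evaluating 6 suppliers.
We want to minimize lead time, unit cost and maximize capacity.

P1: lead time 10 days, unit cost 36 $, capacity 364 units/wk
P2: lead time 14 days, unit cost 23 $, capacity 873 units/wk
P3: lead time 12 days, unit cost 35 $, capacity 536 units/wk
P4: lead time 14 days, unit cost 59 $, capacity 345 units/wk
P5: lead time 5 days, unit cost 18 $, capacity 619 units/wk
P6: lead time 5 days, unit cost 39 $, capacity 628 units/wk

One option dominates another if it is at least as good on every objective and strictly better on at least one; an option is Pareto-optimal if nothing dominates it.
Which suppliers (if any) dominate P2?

none

P1: worse on unit cost (36 vs 23).
P3: worse on unit cost (35 vs 23).
P4: worse on unit cost (59 vs 23).
P5: worse on capacity (619 vs 873).
P6: worse on unit cost (39 vs 23).
No option dominates P2.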